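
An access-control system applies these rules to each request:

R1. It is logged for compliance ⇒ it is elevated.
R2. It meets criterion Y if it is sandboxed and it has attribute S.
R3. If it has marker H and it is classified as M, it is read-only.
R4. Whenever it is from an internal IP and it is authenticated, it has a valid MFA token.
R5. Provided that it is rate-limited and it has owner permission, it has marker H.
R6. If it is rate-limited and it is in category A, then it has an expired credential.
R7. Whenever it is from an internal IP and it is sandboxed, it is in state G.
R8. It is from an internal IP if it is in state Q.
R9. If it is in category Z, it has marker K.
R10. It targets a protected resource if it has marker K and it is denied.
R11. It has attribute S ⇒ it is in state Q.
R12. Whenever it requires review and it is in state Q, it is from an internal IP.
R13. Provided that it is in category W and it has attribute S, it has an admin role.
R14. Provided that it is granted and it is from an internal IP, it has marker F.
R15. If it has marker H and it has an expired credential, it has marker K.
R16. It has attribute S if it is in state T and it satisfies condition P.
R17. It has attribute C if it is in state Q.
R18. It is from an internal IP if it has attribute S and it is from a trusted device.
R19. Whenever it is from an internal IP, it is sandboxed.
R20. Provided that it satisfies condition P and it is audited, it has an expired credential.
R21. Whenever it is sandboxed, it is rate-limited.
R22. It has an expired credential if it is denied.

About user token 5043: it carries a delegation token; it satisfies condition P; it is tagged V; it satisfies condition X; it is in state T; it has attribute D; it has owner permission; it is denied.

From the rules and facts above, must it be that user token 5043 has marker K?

Yes

By R16 (it is in state T, it satisfies condition P): it has attribute S.
By R22 (it is denied): it has an expired credential.
By R11 (it has attribute S): it is in state Q.
By R8 (it is in state Q): it is from an internal IP.
By R19 (it is from an internal IP): it is sandboxed.
By R21 (it is sandboxed): it is rate-limited.
By R5 (it is rate-limited, it has owner permission): it has marker H.
By R15 (it has marker H, it has an expired credential): it has marker K.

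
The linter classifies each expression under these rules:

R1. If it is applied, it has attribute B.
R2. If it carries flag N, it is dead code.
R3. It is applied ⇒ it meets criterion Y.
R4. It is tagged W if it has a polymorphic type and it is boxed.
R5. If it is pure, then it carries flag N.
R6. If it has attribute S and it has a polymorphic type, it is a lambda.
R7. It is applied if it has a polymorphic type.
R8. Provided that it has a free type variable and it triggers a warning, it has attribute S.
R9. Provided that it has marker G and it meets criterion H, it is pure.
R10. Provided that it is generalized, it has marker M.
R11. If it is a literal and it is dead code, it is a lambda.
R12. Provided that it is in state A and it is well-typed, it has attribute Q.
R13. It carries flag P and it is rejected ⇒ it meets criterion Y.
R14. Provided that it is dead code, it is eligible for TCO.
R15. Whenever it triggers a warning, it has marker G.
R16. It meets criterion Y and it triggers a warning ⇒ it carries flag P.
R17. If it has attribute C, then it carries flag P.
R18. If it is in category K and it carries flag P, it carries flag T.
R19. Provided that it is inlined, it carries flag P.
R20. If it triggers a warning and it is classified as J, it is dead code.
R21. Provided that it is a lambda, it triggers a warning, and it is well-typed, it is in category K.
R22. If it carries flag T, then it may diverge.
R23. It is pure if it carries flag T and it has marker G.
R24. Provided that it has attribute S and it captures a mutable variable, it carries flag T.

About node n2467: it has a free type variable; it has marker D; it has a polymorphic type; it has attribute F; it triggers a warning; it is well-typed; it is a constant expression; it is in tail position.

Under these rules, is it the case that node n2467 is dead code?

Yes

By R7 (it has a polymorphic type): it is applied.
By R8 (it has a free type variable, it triggers a warning): it has attribute S.
By R15 (it triggers a warning): it has marker G.
By R3 (it is applied): it meets criterion Y.
By R6 (it has attribute S, it has a polymorphic type): it is a lambda.
By R16 (it meets criterion Y, it triggers a warning): it carries flag P.
By R21 (it is a lambda, it triggers a warning, it is well-typed): it is in category K.
By R18 (it is in category K, it carries flag P): it carries flag T.
By R23 (it carries flag T, it has marker G): it is pure.
By R5 (it is pure): it carries flag N.
By R2 (it carries flag N): it is dead code.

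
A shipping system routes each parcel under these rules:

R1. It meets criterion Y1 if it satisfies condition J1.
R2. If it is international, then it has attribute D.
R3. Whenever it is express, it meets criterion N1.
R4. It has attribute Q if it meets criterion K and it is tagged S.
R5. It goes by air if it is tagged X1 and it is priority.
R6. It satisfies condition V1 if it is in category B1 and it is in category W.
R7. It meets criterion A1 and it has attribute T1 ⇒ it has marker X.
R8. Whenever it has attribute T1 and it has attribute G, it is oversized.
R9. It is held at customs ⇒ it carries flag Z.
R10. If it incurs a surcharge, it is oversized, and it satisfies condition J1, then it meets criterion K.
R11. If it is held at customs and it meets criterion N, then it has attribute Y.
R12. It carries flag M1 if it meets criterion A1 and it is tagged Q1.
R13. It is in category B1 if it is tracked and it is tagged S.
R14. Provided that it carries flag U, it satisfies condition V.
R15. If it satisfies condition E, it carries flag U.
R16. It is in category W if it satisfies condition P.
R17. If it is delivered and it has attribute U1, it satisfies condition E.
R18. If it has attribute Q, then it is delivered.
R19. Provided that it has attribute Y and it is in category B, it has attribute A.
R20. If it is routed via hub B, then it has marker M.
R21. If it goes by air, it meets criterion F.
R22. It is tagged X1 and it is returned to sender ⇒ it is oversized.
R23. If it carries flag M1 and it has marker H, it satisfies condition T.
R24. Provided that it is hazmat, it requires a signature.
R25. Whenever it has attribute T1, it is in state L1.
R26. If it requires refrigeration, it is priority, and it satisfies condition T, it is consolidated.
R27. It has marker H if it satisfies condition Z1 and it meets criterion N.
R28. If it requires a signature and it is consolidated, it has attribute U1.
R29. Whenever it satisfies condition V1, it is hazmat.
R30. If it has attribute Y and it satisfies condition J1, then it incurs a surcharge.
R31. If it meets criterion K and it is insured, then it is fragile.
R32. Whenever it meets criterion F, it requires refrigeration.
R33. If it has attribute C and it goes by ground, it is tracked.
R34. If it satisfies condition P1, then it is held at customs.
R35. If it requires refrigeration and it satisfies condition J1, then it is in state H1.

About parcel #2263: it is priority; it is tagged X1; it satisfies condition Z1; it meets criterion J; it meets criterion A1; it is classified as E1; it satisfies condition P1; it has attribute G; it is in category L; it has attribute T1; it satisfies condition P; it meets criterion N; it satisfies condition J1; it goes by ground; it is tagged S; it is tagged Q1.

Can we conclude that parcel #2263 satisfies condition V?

No

Forward chaining from the given facts derives: meets criterion Y1, goes by air, has marker X, is oversized, carries flag M1, is in category W, meets criterion F, is in state L1, has marker H, requires refrigeration, is held at customs, is in state H1, carries flag Z, has attribute Y, satisfies condition T, is consolidated, incurs a surcharge, meets criterion K, has attribute Q, is delivered.
The only rule concluding "it satisfies condition V" is R14, which needs "it carries flag U"; that is never established.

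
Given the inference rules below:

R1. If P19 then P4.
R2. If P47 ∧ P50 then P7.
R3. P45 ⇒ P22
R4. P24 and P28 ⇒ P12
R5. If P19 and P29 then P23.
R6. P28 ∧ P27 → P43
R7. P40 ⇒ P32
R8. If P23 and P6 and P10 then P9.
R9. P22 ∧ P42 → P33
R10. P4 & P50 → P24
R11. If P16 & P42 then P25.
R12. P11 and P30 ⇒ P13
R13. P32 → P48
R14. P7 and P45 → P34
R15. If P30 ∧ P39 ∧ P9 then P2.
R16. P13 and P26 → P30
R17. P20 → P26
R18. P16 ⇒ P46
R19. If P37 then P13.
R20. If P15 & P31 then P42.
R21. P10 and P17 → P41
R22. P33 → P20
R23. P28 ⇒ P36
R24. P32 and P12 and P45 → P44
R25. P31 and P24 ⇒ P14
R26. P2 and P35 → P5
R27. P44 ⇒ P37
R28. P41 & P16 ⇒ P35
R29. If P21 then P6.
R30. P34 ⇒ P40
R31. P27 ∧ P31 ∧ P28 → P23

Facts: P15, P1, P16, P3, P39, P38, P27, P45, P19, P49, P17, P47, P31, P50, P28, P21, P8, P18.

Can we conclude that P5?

No

Forward chaining from the given facts derives: P4, P7, P22, P43, P24, P34, P46, P42, P36, P14, P6, P40, P23, P12, P32, P33, P25, P48, P20, P44, P37, P26, P13, P30.
The only rule concluding P5 is R26, which needs P2; that is never established.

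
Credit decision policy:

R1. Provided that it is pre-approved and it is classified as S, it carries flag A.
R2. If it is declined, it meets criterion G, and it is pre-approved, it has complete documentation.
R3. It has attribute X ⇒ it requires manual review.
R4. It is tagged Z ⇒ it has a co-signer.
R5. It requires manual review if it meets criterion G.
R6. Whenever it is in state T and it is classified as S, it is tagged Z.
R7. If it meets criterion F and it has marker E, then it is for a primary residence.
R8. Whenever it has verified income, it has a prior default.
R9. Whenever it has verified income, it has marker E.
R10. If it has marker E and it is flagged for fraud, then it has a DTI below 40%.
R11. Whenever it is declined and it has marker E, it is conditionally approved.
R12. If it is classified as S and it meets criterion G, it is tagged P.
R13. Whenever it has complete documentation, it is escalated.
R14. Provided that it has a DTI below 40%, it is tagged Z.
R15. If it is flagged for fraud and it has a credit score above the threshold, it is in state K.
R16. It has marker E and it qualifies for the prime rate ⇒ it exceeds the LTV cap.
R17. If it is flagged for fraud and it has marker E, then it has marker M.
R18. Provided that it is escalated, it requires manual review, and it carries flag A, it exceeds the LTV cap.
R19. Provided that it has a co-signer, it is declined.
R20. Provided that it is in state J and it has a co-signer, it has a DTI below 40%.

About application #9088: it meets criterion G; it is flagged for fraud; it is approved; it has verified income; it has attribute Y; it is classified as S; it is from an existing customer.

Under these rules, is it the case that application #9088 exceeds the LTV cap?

No

Forward chaining from the given facts derives: requires manual review, has a prior default, has marker E, has a DTI below 40%, is tagged P, is tagged Z, has marker M, has a co-signer, is declined, is conditionally approved.
Rules concluding "it exceeds the LTV cap": R16 needs "it qualifies for the prime rate"; R18 needs "it is escalated" — none of these are established.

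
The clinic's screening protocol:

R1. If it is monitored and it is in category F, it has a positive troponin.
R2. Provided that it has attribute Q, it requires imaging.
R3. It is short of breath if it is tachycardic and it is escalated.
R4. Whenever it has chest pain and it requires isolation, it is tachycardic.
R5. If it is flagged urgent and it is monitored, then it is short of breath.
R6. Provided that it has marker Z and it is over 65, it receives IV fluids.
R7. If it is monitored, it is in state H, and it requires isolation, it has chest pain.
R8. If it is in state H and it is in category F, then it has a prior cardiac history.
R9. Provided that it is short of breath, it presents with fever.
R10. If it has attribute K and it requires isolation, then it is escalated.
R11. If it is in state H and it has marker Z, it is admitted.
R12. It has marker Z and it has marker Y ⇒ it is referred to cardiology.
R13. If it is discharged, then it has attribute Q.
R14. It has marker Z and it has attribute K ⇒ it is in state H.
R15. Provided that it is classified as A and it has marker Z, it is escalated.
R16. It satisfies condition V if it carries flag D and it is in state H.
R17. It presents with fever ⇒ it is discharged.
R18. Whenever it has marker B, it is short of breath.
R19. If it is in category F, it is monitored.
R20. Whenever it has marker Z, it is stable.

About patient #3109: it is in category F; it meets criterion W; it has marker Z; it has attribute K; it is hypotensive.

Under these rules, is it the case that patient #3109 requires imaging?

No

Forward chaining from the given facts derives: is in state H, is monitored, is stable, has a positive troponin, has a prior cardiac history, is admitted.
The only rule concluding "it requires imaging" is R2, which needs "it has attribute Q"; that is never established.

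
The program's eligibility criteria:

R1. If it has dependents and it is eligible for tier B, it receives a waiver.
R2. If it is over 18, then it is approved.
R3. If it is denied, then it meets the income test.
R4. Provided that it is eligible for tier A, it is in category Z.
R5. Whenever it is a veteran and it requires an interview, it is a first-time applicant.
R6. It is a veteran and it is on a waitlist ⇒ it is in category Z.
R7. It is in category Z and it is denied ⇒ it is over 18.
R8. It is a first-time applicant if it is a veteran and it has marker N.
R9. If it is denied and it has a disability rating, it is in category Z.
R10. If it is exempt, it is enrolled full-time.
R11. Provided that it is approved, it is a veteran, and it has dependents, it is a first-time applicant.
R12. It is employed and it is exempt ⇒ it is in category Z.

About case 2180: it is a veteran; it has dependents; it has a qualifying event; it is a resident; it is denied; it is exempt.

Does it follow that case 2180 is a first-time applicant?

No

Forward chaining from the given facts derives: meets the income test, is enrolled full-time.
Rules concluding "it is a first-time applicant": R5 needs "it requires an interview"; R8 needs "it has marker N"; R11 needs "it is approved" — none of these are established.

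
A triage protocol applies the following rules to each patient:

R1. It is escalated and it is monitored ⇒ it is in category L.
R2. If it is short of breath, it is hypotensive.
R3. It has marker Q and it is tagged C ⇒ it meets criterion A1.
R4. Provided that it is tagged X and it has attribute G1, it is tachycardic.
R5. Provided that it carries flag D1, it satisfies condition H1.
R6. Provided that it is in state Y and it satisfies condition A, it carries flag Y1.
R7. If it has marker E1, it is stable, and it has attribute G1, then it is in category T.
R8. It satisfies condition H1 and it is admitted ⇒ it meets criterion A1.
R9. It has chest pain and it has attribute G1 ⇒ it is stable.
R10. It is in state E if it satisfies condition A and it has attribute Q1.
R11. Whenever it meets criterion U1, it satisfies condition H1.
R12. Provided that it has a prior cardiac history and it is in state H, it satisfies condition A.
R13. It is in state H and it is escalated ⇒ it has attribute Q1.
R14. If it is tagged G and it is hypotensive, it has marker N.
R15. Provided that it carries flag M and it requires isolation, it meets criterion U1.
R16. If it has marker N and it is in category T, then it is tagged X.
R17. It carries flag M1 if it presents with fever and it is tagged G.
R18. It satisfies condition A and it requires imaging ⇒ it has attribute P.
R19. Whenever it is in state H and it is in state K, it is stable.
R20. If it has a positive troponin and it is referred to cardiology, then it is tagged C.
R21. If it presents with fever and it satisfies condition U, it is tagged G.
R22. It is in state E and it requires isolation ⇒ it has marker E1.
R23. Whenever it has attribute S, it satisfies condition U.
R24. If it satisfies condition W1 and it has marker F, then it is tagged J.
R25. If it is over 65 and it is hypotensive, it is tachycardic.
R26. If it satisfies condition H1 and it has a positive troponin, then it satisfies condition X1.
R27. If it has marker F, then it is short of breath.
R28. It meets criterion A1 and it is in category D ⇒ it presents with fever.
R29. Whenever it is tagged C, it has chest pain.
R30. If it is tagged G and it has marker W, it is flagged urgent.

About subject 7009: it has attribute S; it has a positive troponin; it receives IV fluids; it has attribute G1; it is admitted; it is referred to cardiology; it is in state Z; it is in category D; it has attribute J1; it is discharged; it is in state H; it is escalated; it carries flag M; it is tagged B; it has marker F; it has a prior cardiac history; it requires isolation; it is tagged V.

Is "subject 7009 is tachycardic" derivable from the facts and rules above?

Yes

By R12 (it has a prior cardiac history, it is in state H): it satisfies condition A.
By R13 (it is in state H, it is escalated): it has attribute Q1.
By R15 (it carries flag M, it requires isolation): it meets criterion U1.
By R20 (it has a positive troponin, it is referred to cardiology): it is tagged C.
By R23 (it has attribute S): it satisfies condition U.
By R27 (it has marker F): it is short of breath.
By R29 (it is tagged C): it has chest pain.
By R2 (it is short of breath): it is hypotensive.
By R9 (it has chest pain, it has attribute G1): it is stable.
By R10 (it satisfies condition A, it has attribute Q1): it is in state E.
By R11 (it meets criterion U1): it satisfies condition H1.
By R22 (it is in state E, it requires isolation): it has marker E1.
By R7 (it has marker E1, it is stable, it has attribute G1): it is in category T.
By R8 (it satisfies condition H1, it is admitted): it meets criterion A1.
By R28 (it meets criterion A1, it is in category D): it presents with fever.
By R21 (it presents with fever, it satisfies condition U): it is tagged G.
By R14 (it is tagged G, it is hypotensive): it has marker N.
By R16 (it has marker N, it is in category T): it is tagged X.
By R4 (it is tagged X, it has attribute G1): it is tachycardic.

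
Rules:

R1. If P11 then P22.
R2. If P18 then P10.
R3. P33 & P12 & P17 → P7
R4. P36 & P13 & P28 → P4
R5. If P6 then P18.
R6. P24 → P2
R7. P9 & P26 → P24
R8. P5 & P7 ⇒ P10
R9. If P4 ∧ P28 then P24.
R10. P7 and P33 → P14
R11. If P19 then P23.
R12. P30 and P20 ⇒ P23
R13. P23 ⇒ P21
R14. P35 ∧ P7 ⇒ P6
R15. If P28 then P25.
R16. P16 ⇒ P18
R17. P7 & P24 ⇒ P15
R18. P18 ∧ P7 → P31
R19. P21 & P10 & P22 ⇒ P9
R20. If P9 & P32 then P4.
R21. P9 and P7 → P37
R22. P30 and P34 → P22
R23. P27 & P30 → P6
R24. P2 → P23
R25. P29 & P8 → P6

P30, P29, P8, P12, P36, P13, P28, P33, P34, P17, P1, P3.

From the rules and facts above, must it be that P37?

Yes

P7  (by R3: P33, P12, P17)
P4  (by R4: P36, P13, P28)
P24  (by R9: P4, P28)
P22  (by R22: P30, P34)
P6  (by R25: P29, P8)
P18  (by R5: P6)
P2  (by R6: P24)
P23  (by R24: P2)
P10  (by R2: P18)
P21  (by R13: P23)
P9  (by R19: P21, P10, P22)
P37  (by R21: P9, P7)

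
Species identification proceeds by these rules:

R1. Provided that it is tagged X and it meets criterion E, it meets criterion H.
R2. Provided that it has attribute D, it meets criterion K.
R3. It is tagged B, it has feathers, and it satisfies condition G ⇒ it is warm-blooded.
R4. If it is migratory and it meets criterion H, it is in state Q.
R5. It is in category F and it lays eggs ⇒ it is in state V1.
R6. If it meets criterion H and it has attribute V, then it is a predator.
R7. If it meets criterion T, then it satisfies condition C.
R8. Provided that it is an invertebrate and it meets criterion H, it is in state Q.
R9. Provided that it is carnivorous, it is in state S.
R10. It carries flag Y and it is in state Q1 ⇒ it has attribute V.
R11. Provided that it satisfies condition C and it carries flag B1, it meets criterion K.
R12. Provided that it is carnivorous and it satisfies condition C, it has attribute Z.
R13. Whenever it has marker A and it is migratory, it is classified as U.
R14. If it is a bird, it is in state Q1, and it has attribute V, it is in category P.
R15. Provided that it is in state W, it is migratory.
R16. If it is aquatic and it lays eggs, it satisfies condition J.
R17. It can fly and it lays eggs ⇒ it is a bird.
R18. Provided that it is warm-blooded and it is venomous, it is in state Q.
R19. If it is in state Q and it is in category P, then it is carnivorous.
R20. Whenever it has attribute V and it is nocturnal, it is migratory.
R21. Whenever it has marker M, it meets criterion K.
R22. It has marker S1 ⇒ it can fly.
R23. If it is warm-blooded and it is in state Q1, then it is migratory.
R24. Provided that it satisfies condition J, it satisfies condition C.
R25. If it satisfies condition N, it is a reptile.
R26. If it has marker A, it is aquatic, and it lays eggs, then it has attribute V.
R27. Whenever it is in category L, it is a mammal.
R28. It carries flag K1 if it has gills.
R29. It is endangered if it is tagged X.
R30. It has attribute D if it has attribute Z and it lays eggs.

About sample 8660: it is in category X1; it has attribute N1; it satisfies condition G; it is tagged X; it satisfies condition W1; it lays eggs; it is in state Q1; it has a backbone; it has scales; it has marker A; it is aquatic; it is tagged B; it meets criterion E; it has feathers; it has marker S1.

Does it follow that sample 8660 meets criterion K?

By R1 (it is tagged X, it meets criterion E): it meets criterion H.
By R3 (it is tagged B, it has feathers, it satisfies condition G): it is warm-blooded.
By R16 (it is aquatic, it lays eggs): it satisfies condition J.
By R22 (it has marker S1): it can fly.
By R23 (it is warm-blooded, it is in state Q1): it is migratory.
By R24 (it satisfies condition J): it satisfies condition C.
By R26 (it has marker A, it is aquatic, it lays eggs): it has attribute V.
By R4 (it is migratory, it meets criterion H): it is in state Q.
By R17 (it can fly, it lays eggs): it is a bird.
By R14 (it is a bird, it is in state Q1, it has attribute V): it is in category P.
By R19 (it is in state Q, it is in category P): it is carnivorous.
By R12 (it is carnivorous, it satisfies condition C): it has attribute Z.
By R30 (it has attribute Z, it lays eggs): it has attribute D.
By R2 (it has attribute D): it meets criterion K.

Yes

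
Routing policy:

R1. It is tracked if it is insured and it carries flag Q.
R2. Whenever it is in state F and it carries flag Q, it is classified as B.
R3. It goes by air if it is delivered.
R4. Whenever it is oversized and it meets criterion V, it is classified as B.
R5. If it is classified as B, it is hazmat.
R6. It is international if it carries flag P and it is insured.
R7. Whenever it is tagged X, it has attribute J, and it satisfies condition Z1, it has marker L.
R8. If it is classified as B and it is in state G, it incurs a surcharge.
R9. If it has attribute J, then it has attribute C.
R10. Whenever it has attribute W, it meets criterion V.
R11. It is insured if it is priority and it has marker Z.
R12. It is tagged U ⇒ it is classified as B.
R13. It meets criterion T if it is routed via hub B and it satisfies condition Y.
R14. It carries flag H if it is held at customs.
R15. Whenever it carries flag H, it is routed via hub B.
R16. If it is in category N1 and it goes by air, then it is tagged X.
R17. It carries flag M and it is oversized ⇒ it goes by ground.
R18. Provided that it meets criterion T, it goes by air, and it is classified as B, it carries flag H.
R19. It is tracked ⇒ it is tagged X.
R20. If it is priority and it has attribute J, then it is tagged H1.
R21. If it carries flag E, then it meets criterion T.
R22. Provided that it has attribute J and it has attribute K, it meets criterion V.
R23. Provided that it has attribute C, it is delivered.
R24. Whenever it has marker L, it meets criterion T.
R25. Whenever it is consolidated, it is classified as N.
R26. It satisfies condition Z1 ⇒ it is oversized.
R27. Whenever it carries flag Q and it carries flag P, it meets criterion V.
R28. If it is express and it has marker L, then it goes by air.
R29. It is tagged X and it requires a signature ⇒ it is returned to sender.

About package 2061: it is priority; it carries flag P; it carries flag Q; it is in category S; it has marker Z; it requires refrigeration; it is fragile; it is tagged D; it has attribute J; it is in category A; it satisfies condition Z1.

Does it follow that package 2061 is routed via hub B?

By R9 (it has attribute J): it has attribute C.
By R11 (it is priority, it has marker Z): it is insured.
By R23 (it has attribute C): it is delivered.
By R26 (it satisfies condition Z1): it is oversized.
By R27 (it carries flag Q, it carries flag P): it meets criterion V.
By R1 (it is insured, it carries flag Q): it is tracked.
By R3 (it is delivered): it goes by air.
By R4 (it is oversized, it meets criterion V): it is classified as B.
By R19 (it is tracked): it is tagged X.
By R7 (it is tagged X, it has attribute J, it satisfies condition Z1): it has marker L.
By R24 (it has marker L): it meets criterion T.
By R18 (it meets criterion T, it goes by air, it is classified as B): it carries flag H.
By R15 (it carries flag H): it is routed via hub B.

Yes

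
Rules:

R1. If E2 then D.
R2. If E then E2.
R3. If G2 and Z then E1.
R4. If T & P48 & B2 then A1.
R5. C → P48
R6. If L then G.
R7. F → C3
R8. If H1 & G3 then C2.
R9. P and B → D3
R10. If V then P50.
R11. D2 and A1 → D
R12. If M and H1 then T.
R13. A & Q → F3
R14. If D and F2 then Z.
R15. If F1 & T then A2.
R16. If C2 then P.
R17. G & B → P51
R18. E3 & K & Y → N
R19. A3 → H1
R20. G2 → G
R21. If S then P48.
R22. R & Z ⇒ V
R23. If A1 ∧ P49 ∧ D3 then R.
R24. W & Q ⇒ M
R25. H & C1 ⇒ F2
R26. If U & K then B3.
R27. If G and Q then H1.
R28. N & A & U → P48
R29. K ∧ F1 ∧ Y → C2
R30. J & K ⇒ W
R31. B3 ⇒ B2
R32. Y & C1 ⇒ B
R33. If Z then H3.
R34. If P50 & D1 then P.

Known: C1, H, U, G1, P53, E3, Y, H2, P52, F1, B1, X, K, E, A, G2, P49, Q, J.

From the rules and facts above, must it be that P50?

E2  (by R2: E)
N  (by R18: E3, K, Y)
G  (by R20: G2)
F2  (by R25: H, C1)
B3  (by R26: U, K)
H1  (by R27: G, Q)
P48  (by R28: N, A, U)
C2  (by R29: K, F1, Y)
W  (by R30: J, K)
B2  (by R31: B3)
B  (by R32: Y, C1)
D  (by R1: E2)
Z  (by R14: D, F2)
P  (by R16: C2)
M  (by R24: W, Q)
D3  (by R9: P, B)
T  (by R12: M, H1)
A1  (by R4: T, P48, B2)
R  (by R23: A1, P49, D3)
V  (by R22: R, Z)
P50  (by R10: V)

Yes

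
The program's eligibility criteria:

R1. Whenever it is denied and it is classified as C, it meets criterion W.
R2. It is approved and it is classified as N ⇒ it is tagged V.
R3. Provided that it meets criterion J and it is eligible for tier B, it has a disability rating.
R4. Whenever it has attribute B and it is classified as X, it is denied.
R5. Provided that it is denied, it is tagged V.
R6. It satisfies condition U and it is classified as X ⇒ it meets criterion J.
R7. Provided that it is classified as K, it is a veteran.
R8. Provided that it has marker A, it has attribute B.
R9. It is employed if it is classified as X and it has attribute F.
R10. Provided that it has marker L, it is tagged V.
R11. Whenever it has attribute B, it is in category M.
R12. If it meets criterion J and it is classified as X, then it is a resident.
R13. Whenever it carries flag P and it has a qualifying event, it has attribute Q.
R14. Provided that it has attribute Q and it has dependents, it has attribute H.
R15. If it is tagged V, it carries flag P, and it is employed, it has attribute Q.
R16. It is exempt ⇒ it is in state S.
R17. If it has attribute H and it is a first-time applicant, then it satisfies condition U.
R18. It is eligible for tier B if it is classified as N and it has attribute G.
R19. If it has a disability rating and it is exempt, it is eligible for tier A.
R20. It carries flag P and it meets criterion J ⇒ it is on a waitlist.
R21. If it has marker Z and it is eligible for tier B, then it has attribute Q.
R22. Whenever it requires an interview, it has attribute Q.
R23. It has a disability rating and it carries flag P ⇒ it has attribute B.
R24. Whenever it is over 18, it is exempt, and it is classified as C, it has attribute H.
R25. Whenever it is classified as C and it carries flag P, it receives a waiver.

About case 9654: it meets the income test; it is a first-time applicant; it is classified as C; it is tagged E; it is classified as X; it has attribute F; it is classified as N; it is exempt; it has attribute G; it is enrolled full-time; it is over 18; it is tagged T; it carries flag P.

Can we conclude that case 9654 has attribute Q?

By R9 (it is classified as X, it has attribute F): it is employed.
By R18 (it is classified as N, it has attribute G): it is eligible for tier B.
By R24 (it is over 18, it is exempt, it is classified as C): it has attribute H.
By R17 (it has attribute H, it is a first-time applicant): it satisfies condition U.
By R6 (it satisfies condition U, it is classified as X): it meets criterion J.
By R3 (it meets criterion J, it is eligible for tier B): it has a disability rating.
By R23 (it has a disability rating, it carries flag P): it has attribute B.
By R4 (it has attribute B, it is classified as X): it is denied.
By R5 (it is denied): it is tagged V.
By R15 (it is tagged V, it carries flag P, it is employed): it has attribute Q.

Yes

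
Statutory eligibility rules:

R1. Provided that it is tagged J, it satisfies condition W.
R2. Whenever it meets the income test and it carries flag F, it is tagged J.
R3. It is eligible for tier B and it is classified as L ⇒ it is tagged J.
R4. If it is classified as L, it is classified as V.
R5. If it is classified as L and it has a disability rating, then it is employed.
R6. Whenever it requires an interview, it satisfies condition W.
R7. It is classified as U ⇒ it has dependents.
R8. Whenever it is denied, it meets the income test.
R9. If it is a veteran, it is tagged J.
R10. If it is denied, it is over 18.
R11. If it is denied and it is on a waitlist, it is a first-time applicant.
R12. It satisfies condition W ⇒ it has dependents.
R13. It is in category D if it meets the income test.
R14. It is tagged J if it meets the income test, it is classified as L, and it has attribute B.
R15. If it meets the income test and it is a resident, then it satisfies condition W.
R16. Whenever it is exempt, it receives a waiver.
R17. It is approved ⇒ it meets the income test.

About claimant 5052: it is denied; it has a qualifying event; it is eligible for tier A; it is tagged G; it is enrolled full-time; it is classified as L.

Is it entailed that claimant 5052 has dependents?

No

Forward chaining from the given facts derives: is classified as V, meets the income test, is over 18, is in category D.
Rules concluding "it has dependents": R7 needs "it is classified as U"; R12 needs "it satisfies condition W" — none of these are established.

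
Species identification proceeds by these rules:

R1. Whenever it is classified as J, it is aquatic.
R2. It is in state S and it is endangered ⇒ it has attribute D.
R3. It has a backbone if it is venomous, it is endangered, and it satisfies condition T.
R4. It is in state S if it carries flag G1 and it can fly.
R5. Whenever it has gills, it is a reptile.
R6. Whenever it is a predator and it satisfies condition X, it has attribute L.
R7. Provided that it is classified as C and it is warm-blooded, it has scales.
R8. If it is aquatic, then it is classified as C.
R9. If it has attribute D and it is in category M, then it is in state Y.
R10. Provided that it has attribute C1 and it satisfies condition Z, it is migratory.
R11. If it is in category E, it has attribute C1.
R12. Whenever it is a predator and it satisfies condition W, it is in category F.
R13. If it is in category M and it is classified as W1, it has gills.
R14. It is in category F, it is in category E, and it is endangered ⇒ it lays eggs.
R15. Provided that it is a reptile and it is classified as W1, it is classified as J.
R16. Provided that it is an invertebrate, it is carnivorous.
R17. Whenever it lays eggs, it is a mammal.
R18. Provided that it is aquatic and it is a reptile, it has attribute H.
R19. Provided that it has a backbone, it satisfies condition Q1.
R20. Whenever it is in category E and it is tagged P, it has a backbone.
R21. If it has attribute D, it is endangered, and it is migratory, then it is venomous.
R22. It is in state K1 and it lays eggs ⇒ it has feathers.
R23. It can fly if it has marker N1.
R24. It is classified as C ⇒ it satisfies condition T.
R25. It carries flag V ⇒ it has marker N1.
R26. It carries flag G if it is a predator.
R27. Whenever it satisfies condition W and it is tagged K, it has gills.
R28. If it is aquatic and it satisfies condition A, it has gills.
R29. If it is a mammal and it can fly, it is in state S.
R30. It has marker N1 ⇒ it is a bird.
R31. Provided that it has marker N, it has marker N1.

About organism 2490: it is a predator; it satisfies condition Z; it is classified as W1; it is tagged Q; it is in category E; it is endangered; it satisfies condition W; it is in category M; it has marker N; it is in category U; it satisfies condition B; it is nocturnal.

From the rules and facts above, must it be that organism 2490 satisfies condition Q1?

Yes

By R11 (it is in category E): it has attribute C1.
By R12 (it is a predator, it satisfies condition W): it is in category F.
By R13 (it is in category M, it is classified as W1): it has gills.
By R14 (it is in category F, it is in category E, it is endangered): it lays eggs.
By R17 (it lays eggs): it is a mammal.
By R31 (it has marker N): it has marker N1.
By R5 (it has gills): it is a reptile.
By R10 (it has attribute C1, it satisfies condition Z): it is migratory.
By R15 (it is a reptile, it is classified as W1): it is classified as J.
By R23 (it has marker N1): it can fly.
By R29 (it is a mammal, it can fly): it is in state S.
By R1 (it is classified as J): it is aquatic.
By R2 (it is in state S, it is endangered): it has attribute D.
By R8 (it is aquatic): it is classified as C.
By R21 (it has attribute D, it is endangered, it is migratory): it is venomous.
By R24 (it is classified as C): it satisfies condition T.
By R3 (it is venomous, it is endangered, it satisfies condition T): it has a backbone.
By R19 (it has a backbone): it satisfies condition Q1.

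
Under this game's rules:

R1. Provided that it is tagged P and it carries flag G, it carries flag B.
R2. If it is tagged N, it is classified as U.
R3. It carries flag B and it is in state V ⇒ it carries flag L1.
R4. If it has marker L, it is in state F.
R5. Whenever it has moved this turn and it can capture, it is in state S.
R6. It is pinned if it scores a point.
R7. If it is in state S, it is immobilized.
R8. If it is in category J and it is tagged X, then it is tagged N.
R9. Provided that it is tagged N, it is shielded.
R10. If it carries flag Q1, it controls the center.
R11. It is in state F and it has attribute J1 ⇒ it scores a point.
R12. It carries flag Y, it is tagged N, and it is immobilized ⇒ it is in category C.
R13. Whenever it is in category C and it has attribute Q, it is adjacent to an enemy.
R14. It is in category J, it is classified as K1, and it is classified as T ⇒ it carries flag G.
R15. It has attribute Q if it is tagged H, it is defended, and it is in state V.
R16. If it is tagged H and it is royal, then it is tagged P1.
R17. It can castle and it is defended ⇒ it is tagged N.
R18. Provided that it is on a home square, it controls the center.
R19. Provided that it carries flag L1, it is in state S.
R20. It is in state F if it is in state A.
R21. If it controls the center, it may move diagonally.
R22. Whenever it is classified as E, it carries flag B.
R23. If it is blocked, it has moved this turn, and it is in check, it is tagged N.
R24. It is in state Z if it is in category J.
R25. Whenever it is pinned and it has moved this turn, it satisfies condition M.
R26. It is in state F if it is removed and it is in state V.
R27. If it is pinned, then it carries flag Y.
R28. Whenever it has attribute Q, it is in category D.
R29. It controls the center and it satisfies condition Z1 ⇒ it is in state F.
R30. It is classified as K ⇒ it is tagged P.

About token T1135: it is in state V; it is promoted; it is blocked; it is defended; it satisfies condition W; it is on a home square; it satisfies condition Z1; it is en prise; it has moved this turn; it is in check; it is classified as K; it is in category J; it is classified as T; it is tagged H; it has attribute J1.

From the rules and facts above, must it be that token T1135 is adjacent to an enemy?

No

Forward chaining from the given facts derives: has attribute Q, controls the center, may move diagonally, is tagged N, is in state Z, is in category D, is in state F, is tagged P, is classified as U, is shielded, scores a point, is pinned, satisfies condition M, carries flag Y.
The only rule concluding "it is adjacent to an enemy" is R13, which needs "it is in category C"; that is never established.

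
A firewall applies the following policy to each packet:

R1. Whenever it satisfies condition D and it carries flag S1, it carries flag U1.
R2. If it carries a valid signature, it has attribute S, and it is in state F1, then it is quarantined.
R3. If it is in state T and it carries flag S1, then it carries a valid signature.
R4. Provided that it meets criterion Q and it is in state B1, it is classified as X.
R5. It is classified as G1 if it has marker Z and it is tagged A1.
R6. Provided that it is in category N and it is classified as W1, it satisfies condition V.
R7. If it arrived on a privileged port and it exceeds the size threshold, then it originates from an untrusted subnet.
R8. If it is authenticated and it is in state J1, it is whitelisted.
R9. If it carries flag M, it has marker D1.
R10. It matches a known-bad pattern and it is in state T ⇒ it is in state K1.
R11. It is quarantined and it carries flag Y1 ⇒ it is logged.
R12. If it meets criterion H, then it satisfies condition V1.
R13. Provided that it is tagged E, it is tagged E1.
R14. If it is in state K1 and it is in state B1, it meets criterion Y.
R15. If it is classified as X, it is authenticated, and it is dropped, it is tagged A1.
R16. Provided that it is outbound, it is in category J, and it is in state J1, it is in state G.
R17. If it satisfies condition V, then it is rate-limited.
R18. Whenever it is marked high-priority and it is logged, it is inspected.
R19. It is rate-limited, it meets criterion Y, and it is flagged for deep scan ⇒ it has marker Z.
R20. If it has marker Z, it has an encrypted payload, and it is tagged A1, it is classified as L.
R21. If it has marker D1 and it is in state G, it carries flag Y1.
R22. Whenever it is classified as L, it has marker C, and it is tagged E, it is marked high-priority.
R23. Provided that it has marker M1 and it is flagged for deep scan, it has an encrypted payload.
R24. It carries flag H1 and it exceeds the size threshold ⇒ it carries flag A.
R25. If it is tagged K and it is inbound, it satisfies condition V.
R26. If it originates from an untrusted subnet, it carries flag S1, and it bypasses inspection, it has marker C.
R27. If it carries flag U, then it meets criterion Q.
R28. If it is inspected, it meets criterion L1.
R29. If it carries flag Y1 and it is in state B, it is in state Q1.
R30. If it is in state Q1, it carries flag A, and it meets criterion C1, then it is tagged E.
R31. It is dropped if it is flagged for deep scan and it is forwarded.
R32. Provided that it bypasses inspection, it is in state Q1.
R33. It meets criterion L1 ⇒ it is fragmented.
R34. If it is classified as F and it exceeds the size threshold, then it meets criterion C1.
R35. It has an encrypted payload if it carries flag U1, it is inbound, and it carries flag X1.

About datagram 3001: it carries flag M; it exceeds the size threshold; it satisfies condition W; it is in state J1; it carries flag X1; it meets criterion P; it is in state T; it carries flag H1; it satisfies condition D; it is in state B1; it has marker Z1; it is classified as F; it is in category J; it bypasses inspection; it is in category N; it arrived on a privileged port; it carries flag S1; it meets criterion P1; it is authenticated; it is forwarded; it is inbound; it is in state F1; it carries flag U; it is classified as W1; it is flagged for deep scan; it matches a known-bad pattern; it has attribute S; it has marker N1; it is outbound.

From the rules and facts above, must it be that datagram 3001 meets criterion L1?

Yes

By R1 (it satisfies condition D, it carries flag S1): it carries flag U1.
By R3 (it is in state T, it carries flag S1): it carries a valid signature.
By R6 (it is in category N, it is classified as W1): it satisfies condition V.
By R7 (it arrived on a privileged port, it exceeds the size threshold): it originates from an untrusted subnet.
By R9 (it carries flag M): it has marker D1.
By R10 (it matches a known-bad pattern, it is in state T): it is in state K1.
By R14 (it is in state K1, it is in state B1): it meets criterion Y.
By R16 (it is outbound, it is in category J, it is in state J1): it is in state G.
By R17 (it satisfies condition V): it is rate-limited.
By R19 (it is rate-limited, it meets criterion Y, it is flagged for deep scan): it has marker Z.
By R21 (it has marker D1, it is in state G): it carries flag Y1.
By R24 (it carries flag H1, it exceeds the size threshold): it carries flag A.
By R26 (it originates from an untrusted subnet, it carries flag S1, it bypasses inspection): it has marker C.
By R27 (it carries flag U): it meets criterion Q.
By R31 (it is flagged for deep scan, it is forwarded): it is dropped.
By R32 (it bypasses inspection): it is in state Q1.
By R34 (it is classified as F, it exceeds the size threshold): it meets criterion C1.
By R35 (it carries flag U1, it is inbound, it carries flag X1): it has an encrypted payload.
By R2 (it carries a valid signature, it has attribute S, it is in state F1): it is quarantined.
By R4 (it meets criterion Q, it is in state B1): it is classified as X.
By R11 (it is quarantined, it carries flag Y1): it is logged.
By R15 (it is classified as X, it is authenticated, it is dropped): it is tagged A1.
By R20 (it has marker Z, it has an encrypted payload, it is tagged A1): it is classified as L.
By R30 (it is in state Q1, it carries flag A, it meets criterion C1): it is tagged E.
By R22 (it is classified as L, it has marker C, it is tagged E): it is marked high-priority.
By R18 (it is marked high-priority, it is logged): it is inspected.
By R28 (it is inspected): it meets criterion L1.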